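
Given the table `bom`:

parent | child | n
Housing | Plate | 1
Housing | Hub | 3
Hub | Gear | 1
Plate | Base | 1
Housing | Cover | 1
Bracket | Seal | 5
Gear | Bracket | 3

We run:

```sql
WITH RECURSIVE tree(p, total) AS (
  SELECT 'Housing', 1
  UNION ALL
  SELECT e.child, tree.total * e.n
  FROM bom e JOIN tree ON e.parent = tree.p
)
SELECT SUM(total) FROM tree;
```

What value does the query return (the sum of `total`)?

Base: (Housing, total=1).
Iteration 1: components of {Housing} -> Cover = 1*1 = 1, Hub = 1*3 = 3, Plate = 1*1 = 1.
Iteration 2: components of {Cover,Hub,Plate} -> Base = 1*1 = 1, Gear = 3*1 = 3.
Iteration 3: components of {Base,Gear} -> Bracket = 3*3 = 9.
Iteration 4: components of {Bracket} -> Seal = 9*5 = 45.
Iteration 5: no further components; recursion stops.
SUM(total) = 1 + 1 + 3 + 1 + 3 + 1 + 9 + 45 = 64.

64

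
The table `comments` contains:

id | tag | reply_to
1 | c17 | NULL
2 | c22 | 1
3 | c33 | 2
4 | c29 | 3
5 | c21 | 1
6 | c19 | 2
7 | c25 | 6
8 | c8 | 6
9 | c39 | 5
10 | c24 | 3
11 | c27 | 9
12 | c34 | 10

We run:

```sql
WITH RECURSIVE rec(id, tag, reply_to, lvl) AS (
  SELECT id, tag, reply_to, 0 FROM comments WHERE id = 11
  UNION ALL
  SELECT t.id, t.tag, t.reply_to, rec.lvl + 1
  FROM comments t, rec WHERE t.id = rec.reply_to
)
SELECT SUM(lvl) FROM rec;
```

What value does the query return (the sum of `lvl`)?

6

Base: id=11 (c27), reply_to=9, lvl 0.
Iteration 1: join on id=9 -> c39 (id 9, reply_to=5, lvl 1).
Iteration 2: join on id=5 -> c21 (id 5, reply_to=1, lvl 2).
Iteration 3: join on id=1 -> c17 (id 1, reply_to=NULL, lvl 3).
Iteration 4: reply_to is NULL; no match; recursion stops.
SUM(lvl) = 0 + 1 + 2 + 3 = 6.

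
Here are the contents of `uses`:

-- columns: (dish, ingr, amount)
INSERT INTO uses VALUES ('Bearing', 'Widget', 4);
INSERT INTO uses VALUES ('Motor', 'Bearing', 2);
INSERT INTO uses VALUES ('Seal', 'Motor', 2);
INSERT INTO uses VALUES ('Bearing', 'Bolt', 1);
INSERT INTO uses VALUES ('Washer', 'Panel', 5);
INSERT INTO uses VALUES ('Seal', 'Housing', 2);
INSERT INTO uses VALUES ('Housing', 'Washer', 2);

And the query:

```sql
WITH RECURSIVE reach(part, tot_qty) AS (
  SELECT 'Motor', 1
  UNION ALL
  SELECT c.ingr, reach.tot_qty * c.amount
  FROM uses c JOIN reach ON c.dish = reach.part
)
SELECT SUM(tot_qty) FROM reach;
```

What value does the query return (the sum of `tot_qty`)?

Base: (Motor, tot_qty=1).
Iteration 1: components of {Motor} -> Bearing = 1*2 = 2.
Iteration 2: components of {Bearing} -> Bolt = 2*1 = 2, Widget = 2*4 = 8.
Iteration 3: no further components; recursion stops.
SUM(tot_qty) = 1 + 2 + 8 + 2 = 13.

13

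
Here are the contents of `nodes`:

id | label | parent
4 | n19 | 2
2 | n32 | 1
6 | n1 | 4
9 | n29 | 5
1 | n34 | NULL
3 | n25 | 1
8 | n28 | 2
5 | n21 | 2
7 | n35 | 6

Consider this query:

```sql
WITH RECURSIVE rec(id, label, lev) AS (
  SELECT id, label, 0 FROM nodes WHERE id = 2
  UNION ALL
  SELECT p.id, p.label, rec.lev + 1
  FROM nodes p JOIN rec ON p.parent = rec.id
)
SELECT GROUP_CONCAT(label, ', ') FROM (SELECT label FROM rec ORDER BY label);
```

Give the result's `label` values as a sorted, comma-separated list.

n1, n19, n21, n28, n29, n32, n35

Base: id=2 (n32) at lev 0.
Iteration 1: rows with parent in {2} -> n19 (id 4, lev 1), n21 (id 5, lev 1), n28 (id 8, lev 1).
Iteration 2: rows with parent in {4,5,8} -> n1 (id 6, lev 2), n29 (id 9, lev 2).
Iteration 3: rows with parent in {6,9} -> n35 (id 7, lev 3).
Iteration 4: no rows with parent in {7}; recursion stops.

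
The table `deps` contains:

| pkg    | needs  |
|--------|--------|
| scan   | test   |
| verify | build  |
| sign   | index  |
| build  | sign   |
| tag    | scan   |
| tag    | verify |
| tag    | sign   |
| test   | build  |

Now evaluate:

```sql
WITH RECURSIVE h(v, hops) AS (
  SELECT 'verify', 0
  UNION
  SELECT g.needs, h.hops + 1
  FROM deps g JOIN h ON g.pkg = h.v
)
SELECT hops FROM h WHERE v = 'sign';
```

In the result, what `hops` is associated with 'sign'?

Base: (verify, hops=0).
Iteration 1: edges from {verify} -> (build, hops=1).
Iteration 2: edges from {build} -> (sign, hops=2).
Iteration 3: edges from {sign} -> (index, hops=3).
Iteration 4: no outgoing edges from {index}; recursion stops.

2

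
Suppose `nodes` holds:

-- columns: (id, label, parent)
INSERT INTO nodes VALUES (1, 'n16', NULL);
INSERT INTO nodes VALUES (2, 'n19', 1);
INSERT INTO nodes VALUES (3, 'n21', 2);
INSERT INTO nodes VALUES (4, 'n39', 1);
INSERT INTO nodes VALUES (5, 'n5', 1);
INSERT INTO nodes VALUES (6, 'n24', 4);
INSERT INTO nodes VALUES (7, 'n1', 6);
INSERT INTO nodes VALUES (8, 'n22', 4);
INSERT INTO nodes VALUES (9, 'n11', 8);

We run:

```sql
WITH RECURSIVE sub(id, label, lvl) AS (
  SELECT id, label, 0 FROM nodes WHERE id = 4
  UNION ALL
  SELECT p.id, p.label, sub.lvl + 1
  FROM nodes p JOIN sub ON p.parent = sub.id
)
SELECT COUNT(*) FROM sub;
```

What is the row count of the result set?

Base: id=4 (n39) at lvl 0.
Iteration 1: rows with parent in {4} -> n24 (id 6, lvl 1), n22 (id 8, lvl 1).
Iteration 2: rows with parent in {6,8} -> n1 (id 7, lvl 2), n11 (id 9, lvl 2).
Iteration 3: no rows with parent in {7,9}; recursion stops.
Total rows emitted: 5.

5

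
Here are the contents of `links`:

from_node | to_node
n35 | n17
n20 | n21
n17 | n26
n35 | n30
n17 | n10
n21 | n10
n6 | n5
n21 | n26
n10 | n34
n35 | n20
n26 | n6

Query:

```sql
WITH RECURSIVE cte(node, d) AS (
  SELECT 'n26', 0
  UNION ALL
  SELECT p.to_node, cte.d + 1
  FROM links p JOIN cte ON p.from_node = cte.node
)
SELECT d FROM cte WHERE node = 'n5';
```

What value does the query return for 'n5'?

2

Base: (n26, d=0).
Iteration 1: edges from {n26} -> (n6, d=1).
Iteration 2: edges from {n6} -> (n5, d=2).
Iteration 3: no outgoing edges from {n5}; recursion stops.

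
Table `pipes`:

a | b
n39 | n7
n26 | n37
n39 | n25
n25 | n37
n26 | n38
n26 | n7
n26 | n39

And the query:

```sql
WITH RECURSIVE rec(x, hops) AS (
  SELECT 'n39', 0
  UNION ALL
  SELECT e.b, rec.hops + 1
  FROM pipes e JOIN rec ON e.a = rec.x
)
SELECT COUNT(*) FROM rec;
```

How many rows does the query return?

4

Base: (n39, hops=0).
Iteration 1: edges from {n39} -> (n25, hops=1), (n7, hops=1).
Iteration 2: edges from {n25,n7} -> (n37, hops=2).
Iteration 3: no outgoing edges from {n37}; recursion stops.
Total rows emitted: 4.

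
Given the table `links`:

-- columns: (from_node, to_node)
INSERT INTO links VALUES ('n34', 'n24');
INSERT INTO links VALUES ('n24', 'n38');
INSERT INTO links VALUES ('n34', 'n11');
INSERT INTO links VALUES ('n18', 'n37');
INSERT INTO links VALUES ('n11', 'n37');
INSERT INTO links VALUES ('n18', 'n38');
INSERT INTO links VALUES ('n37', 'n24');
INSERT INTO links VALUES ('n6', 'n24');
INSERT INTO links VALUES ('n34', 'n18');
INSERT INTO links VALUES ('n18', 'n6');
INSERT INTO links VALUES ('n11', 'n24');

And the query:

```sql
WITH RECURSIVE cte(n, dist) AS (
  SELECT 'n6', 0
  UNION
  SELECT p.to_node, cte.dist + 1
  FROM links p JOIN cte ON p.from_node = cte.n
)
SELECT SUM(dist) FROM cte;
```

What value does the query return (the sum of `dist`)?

3

Base: (n6, dist=0).
Iteration 1: edges from {n6} -> (n24, dist=1).
Iteration 2: edges from {n24} -> (n38, dist=2).
Iteration 3: no outgoing edges from {n38}; recursion stops.
SUM(dist) = 0 + 1 + 2 = 3.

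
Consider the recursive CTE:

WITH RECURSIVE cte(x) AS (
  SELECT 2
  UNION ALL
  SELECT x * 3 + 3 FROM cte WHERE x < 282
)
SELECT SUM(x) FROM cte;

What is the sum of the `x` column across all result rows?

416

Base: x=2.
Iteration 1: 2 < 282 holds -> x = 2 * 3 + 3 = 9.
Iteration 2: 9 < 282 holds -> x = 9 * 3 + 3 = 30.
Iteration 3: 30 < 282 holds -> x = 30 * 3 + 3 = 93.
Iteration 4: 93 < 282 holds -> x = 93 * 3 + 3 = 282.
Iteration 5: 282 < 282 fails; recursion stops.
SUM(x) = 2 + 9 + 30 + 93 + 282 = 416.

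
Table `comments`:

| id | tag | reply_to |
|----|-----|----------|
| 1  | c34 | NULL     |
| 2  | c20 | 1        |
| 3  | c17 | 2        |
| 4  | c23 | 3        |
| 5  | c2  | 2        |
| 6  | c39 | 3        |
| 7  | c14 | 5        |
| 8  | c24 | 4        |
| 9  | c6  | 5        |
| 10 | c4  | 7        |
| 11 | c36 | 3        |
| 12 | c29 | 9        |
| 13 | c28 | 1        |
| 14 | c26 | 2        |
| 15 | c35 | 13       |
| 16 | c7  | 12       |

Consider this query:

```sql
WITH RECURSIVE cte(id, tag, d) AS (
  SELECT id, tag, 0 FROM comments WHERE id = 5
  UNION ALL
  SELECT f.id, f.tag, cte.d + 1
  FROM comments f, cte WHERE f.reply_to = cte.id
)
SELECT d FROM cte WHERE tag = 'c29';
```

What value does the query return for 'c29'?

2

Base: id=5 (c2) at d 0.
Iteration 1: rows with reply_to in {5} -> c14 (id 7, d 1), c6 (id 9, d 1).
Iteration 2: rows with reply_to in {7,9} -> c4 (id 10, d 2), c29 (id 12, d 2).
Iteration 3: rows with reply_to in {10,12} -> c7 (id 16, d 3).
Iteration 4: no rows with reply_to in {16}; recursion stops.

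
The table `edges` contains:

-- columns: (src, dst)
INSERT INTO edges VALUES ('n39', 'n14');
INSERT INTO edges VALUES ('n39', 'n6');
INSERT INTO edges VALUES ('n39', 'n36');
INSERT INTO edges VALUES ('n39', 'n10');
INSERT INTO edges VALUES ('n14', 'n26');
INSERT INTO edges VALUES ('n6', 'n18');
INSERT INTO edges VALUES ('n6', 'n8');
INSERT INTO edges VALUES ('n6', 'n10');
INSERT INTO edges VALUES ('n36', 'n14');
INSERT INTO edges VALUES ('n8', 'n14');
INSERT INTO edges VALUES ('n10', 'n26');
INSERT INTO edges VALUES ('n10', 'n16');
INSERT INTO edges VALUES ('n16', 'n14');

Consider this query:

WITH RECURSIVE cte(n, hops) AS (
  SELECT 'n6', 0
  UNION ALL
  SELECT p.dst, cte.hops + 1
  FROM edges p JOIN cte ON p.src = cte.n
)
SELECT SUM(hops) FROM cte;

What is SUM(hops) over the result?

19

Base: (n6, hops=0).
Iteration 1: edges from {n6} -> (n10, hops=1), (n18, hops=1), (n8, hops=1).
Iteration 2: edges from {n10,n18,n8} -> (n14, hops=2), (n16, hops=2), (n26, hops=2).
Iteration 3: edges from {n14,n16,n26} -> (n14, hops=3), (n26, hops=3).
Iteration 4: edges from {n14,n26} -> (n26, hops=4).
Iteration 5: no outgoing edges from {n26}; recursion stops.
SUM(hops) = 0 + 1 + 1 + 1 + 2 + 2 + 2 + 3 + 3 + 4 = 19.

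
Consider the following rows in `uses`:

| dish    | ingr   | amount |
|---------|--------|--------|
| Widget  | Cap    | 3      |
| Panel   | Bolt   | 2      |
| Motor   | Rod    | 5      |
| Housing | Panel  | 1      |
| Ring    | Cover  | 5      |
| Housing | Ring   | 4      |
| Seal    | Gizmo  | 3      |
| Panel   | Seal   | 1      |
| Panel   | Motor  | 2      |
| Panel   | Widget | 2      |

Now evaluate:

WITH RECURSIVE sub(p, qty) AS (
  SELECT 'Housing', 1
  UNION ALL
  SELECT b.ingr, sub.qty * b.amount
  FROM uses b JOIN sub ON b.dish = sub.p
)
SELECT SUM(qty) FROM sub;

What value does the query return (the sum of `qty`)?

Base: (Housing, qty=1).
Iteration 1: components of {Housing} -> Panel = 1*1 = 1, Ring = 1*4 = 4.
Iteration 2: components of {Panel,Ring} -> Bolt = 1*2 = 2, Cover = 4*5 = 20, Motor = 1*2 = 2, Seal = 1*1 = 1, Widget = 1*2 = 2.
Iteration 3: components of {Bolt,Cover,Motor,Seal,Widget} -> Cap = 2*3 = 6, Gizmo = 1*3 = 3, Rod = 2*5 = 10.
Iteration 4: no further components; recursion stops.
SUM(qty) = 1 + 1 + 4 + 2 + 1 + 2 + 2 + 20 + 3 + 6 + 10 = 52.

52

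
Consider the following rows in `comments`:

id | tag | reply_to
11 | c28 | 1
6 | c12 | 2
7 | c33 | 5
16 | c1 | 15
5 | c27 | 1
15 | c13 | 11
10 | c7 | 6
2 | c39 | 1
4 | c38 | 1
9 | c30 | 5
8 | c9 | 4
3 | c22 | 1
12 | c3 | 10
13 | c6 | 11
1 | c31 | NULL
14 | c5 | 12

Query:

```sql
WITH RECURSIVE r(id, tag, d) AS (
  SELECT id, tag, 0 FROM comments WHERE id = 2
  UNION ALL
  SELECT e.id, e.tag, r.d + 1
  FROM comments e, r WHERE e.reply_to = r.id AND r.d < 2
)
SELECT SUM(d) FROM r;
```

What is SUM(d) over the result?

Base: id=2 (c39) at d 0.
Iteration 1: rows with reply_to in {2} -> c12 (id 6, d 1).
Iteration 2: rows with reply_to in {6} -> c7 (id 10, d 2).
Iteration 3: d < 2 fails for all current rows; recursion stops.
SUM(d) = 0 + 1 + 2 = 3.

3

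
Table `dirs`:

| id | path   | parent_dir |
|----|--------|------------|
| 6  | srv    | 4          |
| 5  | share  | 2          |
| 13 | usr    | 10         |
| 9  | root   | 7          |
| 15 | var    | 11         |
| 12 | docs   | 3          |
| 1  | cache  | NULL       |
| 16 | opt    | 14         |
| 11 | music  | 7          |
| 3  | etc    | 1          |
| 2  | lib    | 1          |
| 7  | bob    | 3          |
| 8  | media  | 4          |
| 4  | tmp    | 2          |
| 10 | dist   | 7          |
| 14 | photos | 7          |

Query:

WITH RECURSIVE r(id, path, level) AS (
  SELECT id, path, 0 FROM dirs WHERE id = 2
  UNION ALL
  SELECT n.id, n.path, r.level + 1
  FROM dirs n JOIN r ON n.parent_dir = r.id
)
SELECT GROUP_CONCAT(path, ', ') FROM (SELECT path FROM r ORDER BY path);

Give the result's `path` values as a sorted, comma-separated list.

Base: id=2 (lib) at level 0.
Iteration 1: rows with parent_dir in {2} -> tmp (id 4, level 1), share (id 5, level 1).
Iteration 2: rows with parent_dir in {4,5} -> srv (id 6, level 2), media (id 8, level 2).
Iteration 3: no rows with parent_dir in {6,8}; recursion stops.

lib, media, share, srv, tmp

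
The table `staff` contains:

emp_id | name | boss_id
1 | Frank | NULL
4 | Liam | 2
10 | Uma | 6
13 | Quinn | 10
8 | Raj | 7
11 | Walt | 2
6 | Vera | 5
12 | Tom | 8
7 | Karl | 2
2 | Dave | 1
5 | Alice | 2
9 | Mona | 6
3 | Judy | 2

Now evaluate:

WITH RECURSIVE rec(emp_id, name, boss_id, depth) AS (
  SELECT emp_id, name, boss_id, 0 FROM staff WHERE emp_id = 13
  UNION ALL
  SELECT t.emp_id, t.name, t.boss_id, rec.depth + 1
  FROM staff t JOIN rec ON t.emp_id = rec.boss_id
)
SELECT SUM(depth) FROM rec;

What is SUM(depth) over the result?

Base: emp_id=13 (Quinn), boss_id=10, depth 0.
Iteration 1: join on emp_id=10 -> Uma (id 10, boss_id=6, depth 1).
Iteration 2: join on emp_id=6 -> Vera (id 6, boss_id=5, depth 2).
Iteration 3: join on emp_id=5 -> Alice (id 5, boss_id=2, depth 3).
Iteration 4: join on emp_id=2 -> Dave (id 2, boss_id=1, depth 4).
Iteration 5: join on emp_id=1 -> Frank (id 1, boss_id=NULL, depth 5).
Iteration 6: boss_id is NULL; no match; recursion stops.
SUM(depth) = 0 + 1 + 2 + 3 + 4 + 5 = 15.

15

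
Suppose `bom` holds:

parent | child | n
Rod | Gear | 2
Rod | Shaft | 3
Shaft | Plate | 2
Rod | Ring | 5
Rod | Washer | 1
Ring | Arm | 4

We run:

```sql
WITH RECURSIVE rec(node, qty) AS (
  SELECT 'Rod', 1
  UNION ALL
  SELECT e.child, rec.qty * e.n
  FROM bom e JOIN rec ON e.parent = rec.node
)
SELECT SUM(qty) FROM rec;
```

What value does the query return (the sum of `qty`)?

Base: (Rod, qty=1).
Iteration 1: components of {Rod} -> Gear = 1*2 = 2, Ring = 1*5 = 5, Shaft = 1*3 = 3, Washer = 1*1 = 1.
Iteration 2: components of {Gear,Ring,Shaft,Washer} -> Arm = 5*4 = 20, Plate = 3*2 = 6.
Iteration 3: no further components; recursion stops.
SUM(qty) = 1 + 2 + 3 + 5 + 1 + 6 + 20 = 38.

38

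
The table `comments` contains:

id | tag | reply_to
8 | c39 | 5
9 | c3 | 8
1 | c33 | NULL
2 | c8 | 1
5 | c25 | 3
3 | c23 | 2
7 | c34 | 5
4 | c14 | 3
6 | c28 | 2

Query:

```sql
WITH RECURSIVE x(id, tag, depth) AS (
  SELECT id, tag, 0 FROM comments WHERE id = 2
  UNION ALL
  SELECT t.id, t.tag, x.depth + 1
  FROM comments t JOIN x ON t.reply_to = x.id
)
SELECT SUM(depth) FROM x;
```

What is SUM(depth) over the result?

16

Base: id=2 (c8) at depth 0.
Iteration 1: rows with reply_to in {2} -> c23 (id 3, depth 1), c28 (id 6, depth 1).
Iteration 2: rows with reply_to in {3,6} -> c14 (id 4, depth 2), c25 (id 5, depth 2).
Iteration 3: rows with reply_to in {4,5} -> c34 (id 7, depth 3), c39 (id 8, depth 3).
Iteration 4: rows with reply_to in {7,8} -> c3 (id 9, depth 4).
Iteration 5: no rows with reply_to in {9}; recursion stops.
SUM(depth) = 0 + 1 + 1 + 2 + 2 + 3 + 3 + 4 = 16.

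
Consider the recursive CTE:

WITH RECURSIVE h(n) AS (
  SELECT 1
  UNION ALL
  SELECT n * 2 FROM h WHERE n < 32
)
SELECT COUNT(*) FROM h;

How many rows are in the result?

Base: n=1.
Iteration 1: 1 < 32 holds -> n = 1 * 2 = 2.
Iteration 2: 2 < 32 holds -> n = 2 * 2 = 4.
Iteration 3: 4 < 32 holds -> n = 4 * 2 = 8.
Iteration 4: 8 < 32 holds -> n = 8 * 2 = 16.
Iteration 5: 16 < 32 holds -> n = 16 * 2 = 32.
Iteration 6: 32 < 32 fails; recursion stops.
Total rows emitted: 6.

6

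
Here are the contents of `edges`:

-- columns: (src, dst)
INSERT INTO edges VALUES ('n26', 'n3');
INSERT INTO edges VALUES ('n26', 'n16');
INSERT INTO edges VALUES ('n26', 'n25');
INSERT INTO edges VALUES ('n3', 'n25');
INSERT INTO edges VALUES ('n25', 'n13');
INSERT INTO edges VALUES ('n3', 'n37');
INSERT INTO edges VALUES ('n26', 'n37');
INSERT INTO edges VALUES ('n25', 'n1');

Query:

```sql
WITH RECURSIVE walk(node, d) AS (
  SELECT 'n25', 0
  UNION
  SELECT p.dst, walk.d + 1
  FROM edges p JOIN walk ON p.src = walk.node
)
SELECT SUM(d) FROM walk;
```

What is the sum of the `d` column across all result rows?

2

Base: (n25, d=0).
Iteration 1: edges from {n25} -> (n1, d=1), (n13, d=1).
Iteration 2: no outgoing edges from {n1,n13}; recursion stops.
SUM(d) = 0 + 1 + 1 = 2.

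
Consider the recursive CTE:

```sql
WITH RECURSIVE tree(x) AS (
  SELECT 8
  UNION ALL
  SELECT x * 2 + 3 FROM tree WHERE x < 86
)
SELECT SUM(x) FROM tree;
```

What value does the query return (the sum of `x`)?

326

Base: x=8.
Iteration 1: 8 < 86 holds -> x = 8 * 2 + 3 = 19.
Iteration 2: 19 < 86 holds -> x = 19 * 2 + 3 = 41.
Iteration 3: 41 < 86 holds -> x = 41 * 2 + 3 = 85.
Iteration 4: 85 < 86 holds -> x = 85 * 2 + 3 = 173.
Iteration 5: 173 < 86 fails; recursion stops.
SUM(x) = 8 + 19 + 41 + 85 + 173 = 326.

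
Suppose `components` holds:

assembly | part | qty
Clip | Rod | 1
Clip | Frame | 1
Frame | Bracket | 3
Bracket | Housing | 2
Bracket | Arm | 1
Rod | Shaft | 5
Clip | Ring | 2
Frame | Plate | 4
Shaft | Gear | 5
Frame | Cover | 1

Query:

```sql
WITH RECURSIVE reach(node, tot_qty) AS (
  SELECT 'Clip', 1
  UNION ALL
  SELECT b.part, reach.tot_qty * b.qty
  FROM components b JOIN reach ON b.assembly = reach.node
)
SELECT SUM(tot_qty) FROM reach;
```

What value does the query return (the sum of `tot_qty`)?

Base: (Clip, tot_qty=1).
Iteration 1: components of {Clip} -> Frame = 1*1 = 1, Ring = 1*2 = 2, Rod = 1*1 = 1.
Iteration 2: components of {Frame,Ring,Rod} -> Bracket = 1*3 = 3, Cover = 1*1 = 1, Plate = 1*4 = 4, Shaft = 1*5 = 5.
Iteration 3: components of {Bracket,Cover,Plate,Shaft} -> Arm = 3*1 = 3, Gear = 5*5 = 25, Housing = 3*2 = 6.
Iteration 4: no further components; recursion stops.
SUM(tot_qty) = 1 + 1 + 1 + 2 + 5 + 3 + 4 + 1 + 25 + 6 + 3 = 52.

52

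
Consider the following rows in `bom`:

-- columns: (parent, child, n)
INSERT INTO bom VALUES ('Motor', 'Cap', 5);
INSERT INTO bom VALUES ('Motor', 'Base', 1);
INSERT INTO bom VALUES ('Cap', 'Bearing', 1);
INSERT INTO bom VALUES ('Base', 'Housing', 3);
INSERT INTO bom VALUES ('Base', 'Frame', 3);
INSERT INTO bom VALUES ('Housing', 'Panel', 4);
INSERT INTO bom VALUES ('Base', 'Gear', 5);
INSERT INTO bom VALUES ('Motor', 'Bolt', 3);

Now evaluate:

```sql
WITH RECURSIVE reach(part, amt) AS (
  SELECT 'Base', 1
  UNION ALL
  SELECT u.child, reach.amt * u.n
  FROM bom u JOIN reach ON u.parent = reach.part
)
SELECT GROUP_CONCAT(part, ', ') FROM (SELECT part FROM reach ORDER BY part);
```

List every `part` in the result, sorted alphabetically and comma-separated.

Base, Frame, Gear, Housing, Panel

Base: (Base, amt=1).
Iteration 1: components of {Base} -> Frame = 1*3 = 3, Gear = 1*5 = 5, Housing = 1*3 = 3.
Iteration 2: components of {Frame,Gear,Housing} -> Panel = 3*4 = 12.
Iteration 3: no further components; recursion stops.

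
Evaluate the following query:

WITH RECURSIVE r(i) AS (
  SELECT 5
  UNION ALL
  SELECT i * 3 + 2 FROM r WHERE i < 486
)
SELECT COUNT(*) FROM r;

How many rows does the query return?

Base: i=5.
Iteration 1: 5 < 486 holds -> i = 5 * 3 + 2 = 17.
Iteration 2: 17 < 486 holds -> i = 17 * 3 + 2 = 53.
Iteration 3: 53 < 486 holds -> i = 53 * 3 + 2 = 161.
Iteration 4: 161 < 486 holds -> i = 161 * 3 + 2 = 485.
Iteration 5: 485 < 486 holds -> i = 485 * 3 + 2 = 1457.
Iteration 6: 1457 < 486 fails; recursion stops.
Total rows emitted: 6.

6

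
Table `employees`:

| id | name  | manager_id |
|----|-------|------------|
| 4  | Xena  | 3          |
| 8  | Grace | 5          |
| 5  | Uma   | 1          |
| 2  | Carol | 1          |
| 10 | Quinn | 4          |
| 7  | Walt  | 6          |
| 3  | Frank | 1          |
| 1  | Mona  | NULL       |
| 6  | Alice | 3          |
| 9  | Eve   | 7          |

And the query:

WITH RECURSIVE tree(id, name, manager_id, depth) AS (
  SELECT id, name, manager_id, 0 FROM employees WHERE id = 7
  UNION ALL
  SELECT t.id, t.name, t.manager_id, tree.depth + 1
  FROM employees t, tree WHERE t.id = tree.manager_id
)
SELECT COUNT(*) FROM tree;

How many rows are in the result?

4

Base: id=7 (Walt), manager_id=6, depth 0.
Iteration 1: join on id=6 -> Alice (id 6, manager_id=3, depth 1).
Iteration 2: join on id=3 -> Frank (id 3, manager_id=1, depth 2).
Iteration 3: join on id=1 -> Mona (id 1, manager_id=NULL, depth 3).
Iteration 4: manager_id is NULL; no match; recursion stops.
Total rows emitted: 4.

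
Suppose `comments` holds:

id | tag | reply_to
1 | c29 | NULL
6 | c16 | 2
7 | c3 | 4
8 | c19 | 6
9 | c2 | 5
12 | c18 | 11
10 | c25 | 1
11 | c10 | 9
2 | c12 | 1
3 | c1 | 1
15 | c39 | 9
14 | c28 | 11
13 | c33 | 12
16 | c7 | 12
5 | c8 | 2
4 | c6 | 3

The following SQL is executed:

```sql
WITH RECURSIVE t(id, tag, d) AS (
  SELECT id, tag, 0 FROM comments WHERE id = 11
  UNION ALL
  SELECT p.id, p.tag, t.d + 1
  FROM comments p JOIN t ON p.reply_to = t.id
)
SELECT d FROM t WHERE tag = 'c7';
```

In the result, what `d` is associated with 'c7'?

2

Base: id=11 (c10) at d 0.
Iteration 1: rows with reply_to in {11} -> c18 (id 12, d 1), c28 (id 14, d 1).
Iteration 2: rows with reply_to in {12,14} -> c33 (id 13, d 2), c7 (id 16, d 2).
Iteration 3: no rows with reply_to in {13,16}; recursion stops.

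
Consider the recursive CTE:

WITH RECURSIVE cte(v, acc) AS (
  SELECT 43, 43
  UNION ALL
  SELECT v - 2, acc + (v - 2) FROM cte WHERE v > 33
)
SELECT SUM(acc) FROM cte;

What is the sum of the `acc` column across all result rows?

Base: v=43, acc=43.
Iteration 1: 43 > 33 holds -> v = 43 - 2 = 41, acc = 43 + 41 = 84.
Iteration 2: 41 > 33 holds -> v = 41 - 2 = 39, acc = 84 + 39 = 123.
Iteration 3: 39 > 33 holds -> v = 39 - 2 = 37, acc = 123 + 37 = 160.
Iteration 4: 37 > 33 holds -> v = 37 - 2 = 35, acc = 160 + 35 = 195.
Iteration 5: 35 > 33 holds -> v = 35 - 2 = 33, acc = 195 + 33 = 228.
Iteration 6: 33 > 33 fails; recursion stops.
SUM(acc) = 43 + 84 + 123 + 160 + 195 + 228 = 833.

833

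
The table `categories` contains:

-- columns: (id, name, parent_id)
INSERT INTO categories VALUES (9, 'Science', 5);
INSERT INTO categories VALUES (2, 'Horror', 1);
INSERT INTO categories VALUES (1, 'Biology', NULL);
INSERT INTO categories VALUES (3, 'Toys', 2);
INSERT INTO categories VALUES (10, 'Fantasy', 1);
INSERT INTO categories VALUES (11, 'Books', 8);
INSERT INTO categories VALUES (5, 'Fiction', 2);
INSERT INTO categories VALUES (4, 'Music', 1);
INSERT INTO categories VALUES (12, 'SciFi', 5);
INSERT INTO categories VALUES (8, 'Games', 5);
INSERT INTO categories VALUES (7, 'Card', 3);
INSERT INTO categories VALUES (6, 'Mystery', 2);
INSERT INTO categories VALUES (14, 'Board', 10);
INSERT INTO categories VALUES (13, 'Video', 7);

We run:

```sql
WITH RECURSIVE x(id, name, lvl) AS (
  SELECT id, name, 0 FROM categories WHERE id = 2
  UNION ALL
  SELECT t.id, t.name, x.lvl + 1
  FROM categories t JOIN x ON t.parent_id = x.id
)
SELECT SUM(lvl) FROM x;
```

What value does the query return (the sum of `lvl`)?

17

Base: id=2 (Horror) at lvl 0.
Iteration 1: rows with parent_id in {2} -> Toys (id 3, lvl 1), Fiction (id 5, lvl 1), Mystery (id 6, lvl 1).
Iteration 2: rows with parent_id in {3,5,6} -> Card (id 7, lvl 2), Games (id 8, lvl 2), Science (id 9, lvl 2), SciFi (id 12, lvl 2).
Iteration 3: rows with parent_id in {7,8,9,12} -> Books (id 11, lvl 3), Video (id 13, lvl 3).
Iteration 4: no rows with parent_id in {11,13}; recursion stops.
SUM(lvl) = 0 + 1 + 1 + 1 + 2 + 2 + 2 + 2 + 3 + 3 = 17.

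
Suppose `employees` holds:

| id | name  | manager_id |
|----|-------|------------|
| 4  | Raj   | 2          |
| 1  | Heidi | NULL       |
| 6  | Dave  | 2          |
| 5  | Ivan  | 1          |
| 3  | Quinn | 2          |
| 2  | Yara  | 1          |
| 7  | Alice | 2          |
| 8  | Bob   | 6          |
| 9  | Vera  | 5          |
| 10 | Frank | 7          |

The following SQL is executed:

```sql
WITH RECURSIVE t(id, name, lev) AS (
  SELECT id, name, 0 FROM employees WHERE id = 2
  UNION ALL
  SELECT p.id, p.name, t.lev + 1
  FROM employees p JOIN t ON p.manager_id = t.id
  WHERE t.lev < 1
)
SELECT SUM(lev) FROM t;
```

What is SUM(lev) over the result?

Base: id=2 (Yara) at lev 0.
Iteration 1: rows with manager_id in {2} -> Quinn (id 3, lev 1), Raj (id 4, lev 1), Dave (id 6, lev 1), Alice (id 7, lev 1).
Iteration 2: lev < 1 fails for all current rows; recursion stops.
SUM(lev) = 0 + 1 + 1 + 1 + 1 = 4.

4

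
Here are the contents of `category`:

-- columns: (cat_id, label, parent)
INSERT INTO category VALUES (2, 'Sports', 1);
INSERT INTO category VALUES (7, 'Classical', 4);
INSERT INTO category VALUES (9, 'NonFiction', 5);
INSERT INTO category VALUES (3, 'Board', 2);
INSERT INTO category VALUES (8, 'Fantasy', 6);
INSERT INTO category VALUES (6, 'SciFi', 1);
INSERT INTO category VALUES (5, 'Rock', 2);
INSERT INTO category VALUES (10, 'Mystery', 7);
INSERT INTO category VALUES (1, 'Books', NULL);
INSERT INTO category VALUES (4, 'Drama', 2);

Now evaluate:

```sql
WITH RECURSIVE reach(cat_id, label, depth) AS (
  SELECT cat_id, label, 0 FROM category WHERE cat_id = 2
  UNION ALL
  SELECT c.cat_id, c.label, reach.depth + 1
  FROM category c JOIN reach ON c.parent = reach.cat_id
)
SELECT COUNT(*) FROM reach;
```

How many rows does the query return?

Base: cat_id=2 (Sports) at depth 0.
Iteration 1: rows with parent in {2} -> Board (id 3, depth 1), Drama (id 4, depth 1), Rock (id 5, depth 1).
Iteration 2: rows with parent in {3,4,5} -> Classical (id 7, depth 2), NonFiction (id 9, depth 2).
Iteration 3: rows with parent in {7,9} -> Mystery (id 10, depth 3).
Iteration 4: no rows with parent in {10}; recursion stops.
Total rows emitted: 7.

7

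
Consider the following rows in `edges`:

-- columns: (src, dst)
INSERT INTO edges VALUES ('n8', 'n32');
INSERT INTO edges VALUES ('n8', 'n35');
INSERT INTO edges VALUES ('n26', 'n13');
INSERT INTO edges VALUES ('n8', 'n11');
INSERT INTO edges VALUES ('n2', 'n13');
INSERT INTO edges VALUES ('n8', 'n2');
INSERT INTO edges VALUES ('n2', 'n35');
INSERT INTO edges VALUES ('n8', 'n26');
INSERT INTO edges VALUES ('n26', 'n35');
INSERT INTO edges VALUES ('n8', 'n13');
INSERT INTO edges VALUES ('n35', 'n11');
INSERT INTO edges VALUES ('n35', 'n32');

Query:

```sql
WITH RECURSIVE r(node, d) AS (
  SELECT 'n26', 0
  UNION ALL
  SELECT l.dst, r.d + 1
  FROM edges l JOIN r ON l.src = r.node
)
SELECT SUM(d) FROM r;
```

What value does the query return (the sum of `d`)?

Base: (n26, d=0).
Iteration 1: edges from {n26} -> (n13, d=1), (n35, d=1).
Iteration 2: edges from {n13,n35} -> (n11, d=2), (n32, d=2).
Iteration 3: no outgoing edges from {n11,n32}; recursion stops.
SUM(d) = 0 + 1 + 1 + 2 + 2 = 6.

6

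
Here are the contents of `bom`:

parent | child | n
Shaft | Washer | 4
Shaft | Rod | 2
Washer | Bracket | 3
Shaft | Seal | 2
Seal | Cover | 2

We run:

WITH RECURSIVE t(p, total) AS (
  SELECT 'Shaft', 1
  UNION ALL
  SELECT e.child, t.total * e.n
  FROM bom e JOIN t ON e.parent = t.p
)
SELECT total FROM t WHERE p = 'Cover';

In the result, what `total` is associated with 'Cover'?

4

Base: (Shaft, total=1).
Iteration 1: components of {Shaft} -> Rod = 1*2 = 2, Seal = 1*2 = 2, Washer = 1*4 = 4.
Iteration 2: components of {Rod,Seal,Washer} -> Bracket = 4*3 = 12, Cover = 2*2 = 4.
Iteration 3: no further components; recursion stops.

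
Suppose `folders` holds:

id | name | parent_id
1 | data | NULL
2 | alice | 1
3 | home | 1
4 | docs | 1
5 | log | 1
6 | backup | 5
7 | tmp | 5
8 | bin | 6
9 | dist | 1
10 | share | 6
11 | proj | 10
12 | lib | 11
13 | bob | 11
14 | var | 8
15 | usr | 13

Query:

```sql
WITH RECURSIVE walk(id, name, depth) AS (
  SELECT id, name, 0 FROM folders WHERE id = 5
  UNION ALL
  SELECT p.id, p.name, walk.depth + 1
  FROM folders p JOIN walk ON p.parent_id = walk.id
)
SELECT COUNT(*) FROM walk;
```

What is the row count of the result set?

10

Base: id=5 (log) at depth 0.
Iteration 1: rows with parent_id in {5} -> backup (id 6, depth 1), tmp (id 7, depth 1).
Iteration 2: rows with parent_id in {6,7} -> bin (id 8, depth 2), share (id 10, depth 2).
Iteration 3: rows with parent_id in {8,10} -> proj (id 11, depth 3), var (id 14, depth 3).
Iteration 4: rows with parent_id in {11,14} -> lib (id 12, depth 4), bob (id 13, depth 4).
Iteration 5: rows with parent_id in {12,13} -> usr (id 15, depth 5).
Iteration 6: no rows with parent_id in {15}; recursion stops.
Total rows emitted: 10.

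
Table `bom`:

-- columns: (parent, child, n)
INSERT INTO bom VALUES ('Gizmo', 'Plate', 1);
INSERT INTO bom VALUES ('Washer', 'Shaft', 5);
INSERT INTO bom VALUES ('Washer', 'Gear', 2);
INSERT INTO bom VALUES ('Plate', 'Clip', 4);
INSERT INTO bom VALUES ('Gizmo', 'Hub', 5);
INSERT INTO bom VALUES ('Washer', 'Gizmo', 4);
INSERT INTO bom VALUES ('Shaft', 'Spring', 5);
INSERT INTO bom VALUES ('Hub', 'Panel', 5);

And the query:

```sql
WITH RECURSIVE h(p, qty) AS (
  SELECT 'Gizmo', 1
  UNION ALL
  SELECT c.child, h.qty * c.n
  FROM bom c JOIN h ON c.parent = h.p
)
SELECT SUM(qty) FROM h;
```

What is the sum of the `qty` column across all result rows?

Base: (Gizmo, qty=1).
Iteration 1: components of {Gizmo} -> Hub = 1*5 = 5, Plate = 1*1 = 1.
Iteration 2: components of {Hub,Plate} -> Clip = 1*4 = 4, Panel = 5*5 = 25.
Iteration 3: no further components; recursion stops.
SUM(qty) = 1 + 5 + 1 + 25 + 4 = 36.

36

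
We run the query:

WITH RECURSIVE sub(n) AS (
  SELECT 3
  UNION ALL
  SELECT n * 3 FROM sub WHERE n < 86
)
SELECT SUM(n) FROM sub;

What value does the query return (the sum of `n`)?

Base: n=3.
Iteration 1: 3 < 86 holds -> n = 3 * 3 = 9.
Iteration 2: 9 < 86 holds -> n = 9 * 3 = 27.
Iteration 3: 27 < 86 holds -> n = 27 * 3 = 81.
Iteration 4: 81 < 86 holds -> n = 81 * 3 = 243.
Iteration 5: 243 < 86 fails; recursion stops.
SUM(n) = 3 + 9 + 27 + 81 + 243 = 363.

363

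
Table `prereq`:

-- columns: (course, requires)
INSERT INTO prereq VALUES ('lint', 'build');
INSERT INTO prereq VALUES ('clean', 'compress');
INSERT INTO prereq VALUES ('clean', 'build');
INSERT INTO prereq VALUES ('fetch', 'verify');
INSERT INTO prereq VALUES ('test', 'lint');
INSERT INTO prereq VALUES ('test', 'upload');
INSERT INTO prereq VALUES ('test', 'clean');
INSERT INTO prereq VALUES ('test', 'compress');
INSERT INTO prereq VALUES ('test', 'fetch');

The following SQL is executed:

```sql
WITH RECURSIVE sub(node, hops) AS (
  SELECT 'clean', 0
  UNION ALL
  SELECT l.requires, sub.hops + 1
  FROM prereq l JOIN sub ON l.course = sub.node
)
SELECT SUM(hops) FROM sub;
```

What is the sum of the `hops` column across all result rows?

Base: (clean, hops=0).
Iteration 1: edges from {clean} -> (build, hops=1), (compress, hops=1).
Iteration 2: no outgoing edges from {build,compress}; recursion stops.
SUM(hops) = 0 + 1 + 1 = 2.

2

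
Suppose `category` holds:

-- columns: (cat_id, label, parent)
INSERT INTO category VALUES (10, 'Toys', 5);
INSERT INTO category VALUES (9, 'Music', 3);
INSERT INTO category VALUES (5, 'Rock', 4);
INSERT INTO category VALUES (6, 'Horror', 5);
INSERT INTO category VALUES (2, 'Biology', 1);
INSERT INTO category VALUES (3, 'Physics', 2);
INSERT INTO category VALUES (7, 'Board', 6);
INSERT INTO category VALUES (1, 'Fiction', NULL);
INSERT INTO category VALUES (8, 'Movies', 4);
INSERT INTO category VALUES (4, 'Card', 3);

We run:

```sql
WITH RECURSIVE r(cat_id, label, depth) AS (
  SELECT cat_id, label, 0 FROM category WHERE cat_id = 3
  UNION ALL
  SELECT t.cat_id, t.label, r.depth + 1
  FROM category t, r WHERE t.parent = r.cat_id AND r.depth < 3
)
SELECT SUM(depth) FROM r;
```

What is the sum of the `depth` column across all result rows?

Base: cat_id=3 (Physics) at depth 0.
Iteration 1: rows with parent in {3} -> Card (id 4, depth 1), Music (id 9, depth 1).
Iteration 2: rows with parent in {4,9} -> Rock (id 5, depth 2), Movies (id 8, depth 2).
Iteration 3: rows with parent in {5,8} -> Horror (id 6, depth 3), Toys (id 10, depth 3).
Iteration 4: depth < 3 fails for all current rows; recursion stops.
SUM(depth) = 0 + 1 + 1 + 2 + 2 + 3 + 3 = 12.

12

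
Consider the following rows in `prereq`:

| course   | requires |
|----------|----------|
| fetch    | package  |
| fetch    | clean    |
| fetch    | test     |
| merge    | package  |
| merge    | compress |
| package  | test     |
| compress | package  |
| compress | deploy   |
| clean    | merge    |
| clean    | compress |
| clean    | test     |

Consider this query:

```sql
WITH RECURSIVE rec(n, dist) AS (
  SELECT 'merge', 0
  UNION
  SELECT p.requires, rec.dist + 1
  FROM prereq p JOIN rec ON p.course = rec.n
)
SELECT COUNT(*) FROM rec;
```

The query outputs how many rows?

Base: (merge, dist=0).
Iteration 1: edges from {merge} -> (compress, dist=1), (package, dist=1).
Iteration 2: edges from {compress,package} -> (deploy, dist=2), (package, dist=2), (test, dist=2).
Iteration 3: edges from {deploy,package,test} -> (test, dist=3).
Iteration 4: no outgoing edges from {test}; recursion stops.
Total rows emitted: 7.

7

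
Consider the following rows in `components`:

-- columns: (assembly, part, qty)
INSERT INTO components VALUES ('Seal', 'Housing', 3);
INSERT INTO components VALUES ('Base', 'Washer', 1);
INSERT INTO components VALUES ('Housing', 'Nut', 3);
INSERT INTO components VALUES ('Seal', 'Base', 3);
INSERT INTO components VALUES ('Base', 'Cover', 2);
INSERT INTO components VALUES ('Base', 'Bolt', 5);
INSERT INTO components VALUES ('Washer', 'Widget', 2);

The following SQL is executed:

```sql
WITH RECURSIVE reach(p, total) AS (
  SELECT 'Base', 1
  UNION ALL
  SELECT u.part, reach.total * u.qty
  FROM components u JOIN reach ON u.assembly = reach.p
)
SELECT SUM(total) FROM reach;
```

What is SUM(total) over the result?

Base: (Base, total=1).
Iteration 1: components of {Base} -> Bolt = 1*5 = 5, Cover = 1*2 = 2, Washer = 1*1 = 1.
Iteration 2: components of {Bolt,Cover,Washer} -> Widget = 1*2 = 2.
Iteration 3: no further components; recursion stops.
SUM(total) = 1 + 5 + 2 + 1 + 2 = 11.

11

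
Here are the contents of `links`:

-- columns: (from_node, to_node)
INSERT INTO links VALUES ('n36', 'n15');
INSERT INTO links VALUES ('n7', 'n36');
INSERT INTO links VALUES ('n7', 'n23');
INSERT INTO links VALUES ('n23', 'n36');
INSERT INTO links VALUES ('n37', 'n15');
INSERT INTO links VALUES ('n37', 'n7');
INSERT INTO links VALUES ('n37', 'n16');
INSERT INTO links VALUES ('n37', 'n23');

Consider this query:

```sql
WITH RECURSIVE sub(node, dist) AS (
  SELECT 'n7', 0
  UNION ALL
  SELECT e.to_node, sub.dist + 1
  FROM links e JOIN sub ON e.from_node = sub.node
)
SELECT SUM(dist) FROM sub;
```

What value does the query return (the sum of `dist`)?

9

Base: (n7, dist=0).
Iteration 1: edges from {n7} -> (n23, dist=1), (n36, dist=1).
Iteration 2: edges from {n23,n36} -> (n15, dist=2), (n36, dist=2).
Iteration 3: edges from {n15,n36} -> (n15, dist=3).
Iteration 4: no outgoing edges from {n15}; recursion stops.
SUM(dist) = 0 + 1 + 1 + 2 + 2 + 3 = 9.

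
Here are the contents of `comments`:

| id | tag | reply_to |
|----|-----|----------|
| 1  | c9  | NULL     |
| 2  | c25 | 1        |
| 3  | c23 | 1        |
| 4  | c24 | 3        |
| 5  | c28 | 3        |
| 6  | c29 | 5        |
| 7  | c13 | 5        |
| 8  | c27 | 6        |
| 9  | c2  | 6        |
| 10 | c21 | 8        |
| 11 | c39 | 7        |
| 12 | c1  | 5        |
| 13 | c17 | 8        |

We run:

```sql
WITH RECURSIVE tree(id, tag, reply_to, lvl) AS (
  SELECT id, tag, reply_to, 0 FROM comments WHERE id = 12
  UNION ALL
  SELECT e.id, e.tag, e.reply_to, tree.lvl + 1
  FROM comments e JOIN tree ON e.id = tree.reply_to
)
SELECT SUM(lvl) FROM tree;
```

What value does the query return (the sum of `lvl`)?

Base: id=12 (c1), reply_to=5, lvl 0.
Iteration 1: join on id=5 -> c28 (id 5, reply_to=3, lvl 1).
Iteration 2: join on id=3 -> c23 (id 3, reply_to=1, lvl 2).
Iteration 3: join on id=1 -> c9 (id 1, reply_to=NULL, lvl 3).
Iteration 4: reply_to is NULL; no match; recursion stops.
SUM(lvl) = 0 + 1 + 2 + 3 = 6.

6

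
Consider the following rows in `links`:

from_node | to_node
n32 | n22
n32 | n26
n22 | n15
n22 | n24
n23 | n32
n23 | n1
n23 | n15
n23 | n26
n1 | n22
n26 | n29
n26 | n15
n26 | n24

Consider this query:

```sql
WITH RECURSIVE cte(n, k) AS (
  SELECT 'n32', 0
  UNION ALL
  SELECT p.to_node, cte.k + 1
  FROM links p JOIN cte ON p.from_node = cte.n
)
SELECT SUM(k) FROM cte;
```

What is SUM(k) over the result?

Base: (n32, k=0).
Iteration 1: edges from {n32} -> (n22, k=1), (n26, k=1).
Iteration 2: edges from {n22,n26} -> (n15, k=2) x2, (n24, k=2) x2, (n29, k=2). [UNION ALL keeps all 5 new rows, including repeats]
Iteration 3: no outgoing edges from {n15,n24,n29}; recursion stops.
SUM(k) = 0 + 1 + 1 + 2 + 2 + 2 + 2 + 2 = 12.

12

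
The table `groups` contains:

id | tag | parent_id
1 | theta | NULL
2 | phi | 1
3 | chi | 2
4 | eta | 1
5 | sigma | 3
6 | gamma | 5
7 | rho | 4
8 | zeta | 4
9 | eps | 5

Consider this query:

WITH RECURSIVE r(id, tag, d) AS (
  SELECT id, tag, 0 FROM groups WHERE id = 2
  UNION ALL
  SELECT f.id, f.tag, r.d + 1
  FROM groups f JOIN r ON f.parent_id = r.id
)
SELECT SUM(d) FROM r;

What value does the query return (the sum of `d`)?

9

Base: id=2 (phi) at d 0.
Iteration 1: rows with parent_id in {2} -> chi (id 3, d 1).
Iteration 2: rows with parent_id in {3} -> sigma (id 5, d 2).
Iteration 3: rows with parent_id in {5} -> gamma (id 6, d 3), eps (id 9, d 3).
Iteration 4: no rows with parent_id in {6,9}; recursion stops.
SUM(d) = 0 + 1 + 2 + 3 + 3 = 9.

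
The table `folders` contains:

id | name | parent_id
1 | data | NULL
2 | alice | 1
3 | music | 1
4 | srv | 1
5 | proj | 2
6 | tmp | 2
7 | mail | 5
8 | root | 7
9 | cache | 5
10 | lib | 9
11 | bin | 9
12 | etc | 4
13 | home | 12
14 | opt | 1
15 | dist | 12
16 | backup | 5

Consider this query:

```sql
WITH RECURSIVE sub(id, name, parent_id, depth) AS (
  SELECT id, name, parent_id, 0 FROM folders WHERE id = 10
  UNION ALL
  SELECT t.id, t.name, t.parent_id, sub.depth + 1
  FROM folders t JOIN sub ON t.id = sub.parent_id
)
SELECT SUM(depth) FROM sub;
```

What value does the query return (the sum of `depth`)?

Base: id=10 (lib), parent_id=9, depth 0.
Iteration 1: join on id=9 -> cache (id 9, parent_id=5, depth 1).
Iteration 2: join on id=5 -> proj (id 5, parent_id=2, depth 2).
Iteration 3: join on id=2 -> alice (id 2, parent_id=1, depth 3).
Iteration 4: join on id=1 -> data (id 1, parent_id=NULL, depth 4).
Iteration 5: parent_id is NULL; no match; recursion stops.
SUM(depth) = 0 + 1 + 2 + 3 + 4 = 10.

10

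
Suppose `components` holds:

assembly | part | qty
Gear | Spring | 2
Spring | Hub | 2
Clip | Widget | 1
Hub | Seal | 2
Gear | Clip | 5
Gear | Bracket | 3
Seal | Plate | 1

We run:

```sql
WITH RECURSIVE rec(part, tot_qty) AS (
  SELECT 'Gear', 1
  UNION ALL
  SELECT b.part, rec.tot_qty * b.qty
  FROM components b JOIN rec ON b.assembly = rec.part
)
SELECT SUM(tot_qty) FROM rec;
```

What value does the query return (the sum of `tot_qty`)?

36

Base: (Gear, tot_qty=1).
Iteration 1: components of {Gear} -> Bracket = 1*3 = 3, Clip = 1*5 = 5, Spring = 1*2 = 2.
Iteration 2: components of {Bracket,Clip,Spring} -> Hub = 2*2 = 4, Widget = 5*1 = 5.
Iteration 3: components of {Hub,Widget} -> Seal = 4*2 = 8.
Iteration 4: components of {Seal} -> Plate = 8*1 = 8.
Iteration 5: no further components; recursion stops.
SUM(tot_qty) = 1 + 2 + 5 + 3 + 4 + 5 + 8 + 8 = 36.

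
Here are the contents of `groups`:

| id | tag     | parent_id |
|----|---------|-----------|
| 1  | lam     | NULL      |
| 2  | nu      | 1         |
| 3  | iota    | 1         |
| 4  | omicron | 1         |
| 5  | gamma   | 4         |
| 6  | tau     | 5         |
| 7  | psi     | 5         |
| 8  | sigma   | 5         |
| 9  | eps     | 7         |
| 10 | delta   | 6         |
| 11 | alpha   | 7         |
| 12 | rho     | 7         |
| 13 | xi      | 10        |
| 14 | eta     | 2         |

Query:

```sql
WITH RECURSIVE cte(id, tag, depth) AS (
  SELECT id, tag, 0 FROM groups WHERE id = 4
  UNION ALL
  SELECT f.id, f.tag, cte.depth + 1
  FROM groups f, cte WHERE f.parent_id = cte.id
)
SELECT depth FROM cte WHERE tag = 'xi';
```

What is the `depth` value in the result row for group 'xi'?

Base: id=4 (omicron) at depth 0.
Iteration 1: rows with parent_id in {4} -> gamma (id 5, depth 1).
Iteration 2: rows with parent_id in {5} -> tau (id 6, depth 2), psi (id 7, depth 2), sigma (id 8, depth 2).
Iteration 3: rows with parent_id in {6,7,8} -> eps (id 9, depth 3), delta (id 10, depth 3), alpha (id 11, depth 3), rho (id 12, depth 3).
Iteration 4: rows with parent_id in {9,10,11,12} -> xi (id 13, depth 4).
Iteration 5: no rows with parent_id in {13}; recursion stops.

4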